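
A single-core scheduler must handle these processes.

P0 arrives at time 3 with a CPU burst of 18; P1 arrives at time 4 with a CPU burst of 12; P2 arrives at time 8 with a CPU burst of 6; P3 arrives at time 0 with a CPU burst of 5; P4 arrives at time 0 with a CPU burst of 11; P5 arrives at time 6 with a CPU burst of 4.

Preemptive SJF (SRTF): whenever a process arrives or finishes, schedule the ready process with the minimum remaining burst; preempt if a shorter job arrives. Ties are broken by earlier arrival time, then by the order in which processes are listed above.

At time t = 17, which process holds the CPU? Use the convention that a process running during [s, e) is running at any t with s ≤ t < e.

P4

Timeline: | P3 0-5 | P4 5-6 | P5 6-10 | P2 10-16 | P4 16-26 | P1 26-38 | P0 38-56 |
Completion: P0=56  P1=38  P2=16  P3=5  P4=26  P5=10
Turnaround (C−A): P0=53  P1=34  P2=8  P3=5  P4=26  P5=4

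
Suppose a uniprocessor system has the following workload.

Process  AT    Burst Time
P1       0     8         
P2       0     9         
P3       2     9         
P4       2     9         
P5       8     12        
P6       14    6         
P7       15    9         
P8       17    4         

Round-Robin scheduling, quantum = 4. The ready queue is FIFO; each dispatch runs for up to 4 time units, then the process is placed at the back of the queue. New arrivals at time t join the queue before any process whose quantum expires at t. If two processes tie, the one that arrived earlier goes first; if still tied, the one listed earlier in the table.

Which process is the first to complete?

Gantt: | P1 0-4 | P2 4-8 | P3 8-12 | P4 12-16 | P1 16-20 | P5 20-24 | P2 24-28 | P3 28-32 | P6 32-36 | P7 36-40 | P4 40-44 | P8 44-48 | P5 48-52 | P2 52-53 | P3 53-54 | P6 54-56 | P7 56-60 | P4 60-61 | P5 61-65 | P7 65-66 |
Completion: P1=20  P2=53  P3=54  P4=61  P5=65  P6=56  P7=66  P8=48
Turnaround (C−A): P1=20  P2=53  P3=52  P4=59  P5=57  P6=42  P7=51  P8=31
Finish order: P1 → P8 → P2 → P3 → P6 → P4 → P5 → P7

P1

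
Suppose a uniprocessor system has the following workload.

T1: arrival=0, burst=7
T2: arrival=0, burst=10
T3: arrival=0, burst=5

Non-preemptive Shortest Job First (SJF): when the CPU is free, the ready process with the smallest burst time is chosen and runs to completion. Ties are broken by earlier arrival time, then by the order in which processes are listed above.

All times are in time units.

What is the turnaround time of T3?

5

Timeline: | T3 0-5 | T1 5-12 | T2 12-22 |
Completion: T1=12  T2=22  T3=5
Turnaround(T3) = completion − arrival = 5 − 0 = 5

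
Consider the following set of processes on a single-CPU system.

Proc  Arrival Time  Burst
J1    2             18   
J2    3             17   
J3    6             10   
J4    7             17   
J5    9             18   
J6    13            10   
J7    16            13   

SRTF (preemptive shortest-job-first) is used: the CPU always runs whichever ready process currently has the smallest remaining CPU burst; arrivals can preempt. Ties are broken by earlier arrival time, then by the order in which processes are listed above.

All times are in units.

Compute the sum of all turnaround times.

Gantt: | idle 0-2 | J1 2-6 | J3 6-16 | J6 16-26 | J7 26-39 | J1 39-53 | J2 53-70 | J4 70-87 | J5 87-105 |
Completion: J1=53  J2=70  J3=16  J4=87  J5=105  J6=26  J7=39
Turnaround (C−A): J1=51  J2=67  J3=10  J4=80  J5=96  J6=13  J7=23
Turnaround = completion − arrival: J1=51, J2=67, J3=10, J4=80, J5=96, J6=13, J7=23
Total turnaround = 51 + 67 + 10 + 80 + 96 + 13 + 23 = 340

340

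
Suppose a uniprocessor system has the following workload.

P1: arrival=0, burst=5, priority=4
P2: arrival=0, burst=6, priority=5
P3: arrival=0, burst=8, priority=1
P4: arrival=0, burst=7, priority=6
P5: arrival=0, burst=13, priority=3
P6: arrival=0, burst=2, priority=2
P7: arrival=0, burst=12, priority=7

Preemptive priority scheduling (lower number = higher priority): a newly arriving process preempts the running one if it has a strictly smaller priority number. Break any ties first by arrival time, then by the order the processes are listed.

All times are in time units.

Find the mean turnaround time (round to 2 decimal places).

28.14

Gantt: | P3 0-8 | P6 8-10 | P5 10-23 | P1 23-28 | P2 28-34 | P4 34-41 | P7 41-53 |
Completion: P1=28  P2=34  P3=8  P4=41  P5=23  P6=10  P7=53
Turnaround times: P1=28, P2=34, P3=8, P4=41, P5=23, P6=10, P7=53
Average turnaround = (28+34+8+41+23+10+53) / 7 = 197/7 = 28.14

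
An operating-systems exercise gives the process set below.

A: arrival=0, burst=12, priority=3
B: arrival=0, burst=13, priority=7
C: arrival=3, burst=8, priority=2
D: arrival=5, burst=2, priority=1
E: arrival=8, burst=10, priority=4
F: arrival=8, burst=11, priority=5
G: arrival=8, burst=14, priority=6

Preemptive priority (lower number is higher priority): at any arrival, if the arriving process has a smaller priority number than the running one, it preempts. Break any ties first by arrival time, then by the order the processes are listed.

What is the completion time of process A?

Gantt: | A 0-3 | C 3-5 | D 5-7 | C 7-13 | A 13-22 | E 22-32 | F 32-43 | G 43-57 | B 57-70 |
Completion: A=22  B=70  C=13  D=7  E=32  F=43  G=57
Turnaround (C−A): A=22  B=70  C=10  D=2  E=24  F=35  G=49

22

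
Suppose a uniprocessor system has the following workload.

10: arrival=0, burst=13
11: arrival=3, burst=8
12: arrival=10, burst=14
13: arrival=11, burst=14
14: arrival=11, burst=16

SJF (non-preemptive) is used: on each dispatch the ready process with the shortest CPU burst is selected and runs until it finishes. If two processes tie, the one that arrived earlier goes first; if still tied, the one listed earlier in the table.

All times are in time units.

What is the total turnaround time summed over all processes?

148

Gantt: | 10 0-13 | 11 13-21 | 12 21-35 | 13 35-49 | 14 49-65 |
Completion: 10=13  11=21  12=35  13=49  14=65
Turnaround (C−A): 10=13  11=18  12=25  13=38  14=54
Turnaround = completion − arrival: 10=13, 11=18, 12=25, 13=38, 14=54
Total turnaround = 13 + 18 + 25 + 38 + 54 = 148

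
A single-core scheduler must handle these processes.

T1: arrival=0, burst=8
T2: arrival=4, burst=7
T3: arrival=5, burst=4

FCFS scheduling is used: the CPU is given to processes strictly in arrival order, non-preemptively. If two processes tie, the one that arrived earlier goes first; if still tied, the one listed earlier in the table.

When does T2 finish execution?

Gantt: | T1 0-8 | T2 8-15 | T3 15-19 |
Completion: T1=8  T2=15  T3=19

15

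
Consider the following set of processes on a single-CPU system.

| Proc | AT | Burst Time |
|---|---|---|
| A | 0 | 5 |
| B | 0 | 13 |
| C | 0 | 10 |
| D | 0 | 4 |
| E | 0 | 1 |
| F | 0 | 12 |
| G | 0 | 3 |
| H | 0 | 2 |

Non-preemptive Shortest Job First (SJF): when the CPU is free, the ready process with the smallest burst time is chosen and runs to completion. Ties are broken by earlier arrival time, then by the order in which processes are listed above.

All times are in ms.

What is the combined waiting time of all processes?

97

Gantt: | E 0-1 | H 1-3 | G 3-6 | D 6-10 | A 10-15 | C 15-25 | F 25-37 | B 37-50 |
Completion: A=15  B=50  C=25  D=10  E=1  F=37  G=6  H=3
Turnaround (C−A): A=15  B=50  C=25  D=10  E=1  F=37  G=6  H=3
Waiting = turnaround − burst: A=10, B=37, C=15, D=6, E=0, F=25, G=3, H=1
Total waiting = 10 + 37 + 15 + 6 + 0 + 25 + 3 + 1 = 97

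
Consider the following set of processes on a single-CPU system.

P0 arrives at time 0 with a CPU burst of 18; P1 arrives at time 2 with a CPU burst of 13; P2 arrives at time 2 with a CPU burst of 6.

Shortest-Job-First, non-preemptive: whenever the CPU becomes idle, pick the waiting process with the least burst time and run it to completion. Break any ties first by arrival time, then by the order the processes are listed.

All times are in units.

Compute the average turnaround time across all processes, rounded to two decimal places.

25.00

Gantt: | P0 0-18 | P2 18-24 | P1 24-37 |
Completion: P0=18  P1=37  P2=24
Turnaround (C−A): P0=18  P1=35  P2=22
Turnaround times: P0=18, P1=35, P2=22
Average turnaround = (18+35+22) / 3 = 75/3 = 25.00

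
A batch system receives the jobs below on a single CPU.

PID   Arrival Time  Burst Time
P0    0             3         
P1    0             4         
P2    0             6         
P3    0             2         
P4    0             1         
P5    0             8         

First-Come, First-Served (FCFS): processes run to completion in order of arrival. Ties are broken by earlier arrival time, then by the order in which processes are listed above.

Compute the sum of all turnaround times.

78

Gantt: | P0 0-3 | P1 3-7 | P2 7-13 | P3 13-15 | P4 15-16 | P5 16-24 |
Completion: P0=3  P1=7  P2=13  P3=15  P4=16  P5=24
Turnaround = completion − arrival: P0=3, P1=7, P2=13, P3=15, P4=16, P5=24
Total turnaround = 3 + 7 + 13 + 15 + 16 + 24 = 78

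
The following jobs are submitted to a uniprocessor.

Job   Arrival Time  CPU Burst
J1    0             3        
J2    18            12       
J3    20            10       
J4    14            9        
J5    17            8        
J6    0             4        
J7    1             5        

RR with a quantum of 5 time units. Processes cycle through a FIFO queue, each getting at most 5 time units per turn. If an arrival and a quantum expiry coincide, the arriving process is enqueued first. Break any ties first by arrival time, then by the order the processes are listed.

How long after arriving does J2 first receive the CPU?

Schedule: | J1 0-3 | J6 3-7 | J7 7-12 | idle 12-14 | J4 14-19 | J5 19-24 | J2 24-29 | J4 29-33 | J3 33-38 | J5 38-41 | J2 41-46 | J3 46-51 | J2 51-53 |
Completion: J1=3  J2=53  J3=51  J4=33  J5=41  J6=7  J7=12
Turnaround (C−A): J1=3  J2=35  J3=31  J4=19  J5=24  J6=7  J7=11
Response(J2) = first start − arrival = 24 − 18 = 6

6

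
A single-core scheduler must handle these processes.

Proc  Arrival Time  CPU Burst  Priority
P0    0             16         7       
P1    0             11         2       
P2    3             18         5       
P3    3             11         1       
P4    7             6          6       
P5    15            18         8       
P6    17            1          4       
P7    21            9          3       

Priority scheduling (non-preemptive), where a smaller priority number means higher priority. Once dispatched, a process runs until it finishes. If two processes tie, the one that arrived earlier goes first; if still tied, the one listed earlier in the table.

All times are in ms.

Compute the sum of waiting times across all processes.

208

Schedule: | P1 0-11 | P3 11-22 | P7 22-31 | P6 31-32 | P2 32-50 | P4 50-56 | P0 56-72 | P5 72-90 |
Completion: P0=72  P1=11  P2=50  P3=22  P4=56  P5=90  P6=32  P7=31
Turnaround (C−A): P0=72  P1=11  P2=47  P3=19  P4=49  P5=75  P6=15  P7=10
Waiting = turnaround − burst: P0=56, P1=0, P2=29, P3=8, P4=43, P5=57, P6=14, P7=1
Total waiting = 56 + 0 + 29 + 8 + 43 + 57 + 14 + 1 = 208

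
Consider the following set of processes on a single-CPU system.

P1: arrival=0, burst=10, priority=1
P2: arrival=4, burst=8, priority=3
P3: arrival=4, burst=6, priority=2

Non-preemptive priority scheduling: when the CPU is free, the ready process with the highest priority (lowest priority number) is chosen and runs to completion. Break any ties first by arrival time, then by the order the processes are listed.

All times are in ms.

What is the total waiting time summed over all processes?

18

Schedule: | P1 0-10 | P3 10-16 | P2 16-24 |
Completion: P1=10  P2=24  P3=16
Waiting = turnaround − burst: P1=0, P2=12, P3=6
Total waiting = 0 + 12 + 6 = 18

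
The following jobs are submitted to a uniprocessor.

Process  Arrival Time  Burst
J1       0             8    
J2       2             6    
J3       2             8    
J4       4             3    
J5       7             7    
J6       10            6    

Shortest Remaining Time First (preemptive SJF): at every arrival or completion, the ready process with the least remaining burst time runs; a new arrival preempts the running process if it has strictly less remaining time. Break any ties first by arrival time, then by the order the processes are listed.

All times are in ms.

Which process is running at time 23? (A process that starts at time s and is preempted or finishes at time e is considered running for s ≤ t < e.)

J5

Schedule: | J1 0-4 | J4 4-7 | J1 7-11 | J2 11-17 | J6 17-23 | J5 23-30 | J3 30-38 |
Completion: J1=11  J2=17  J3=38  J4=7  J5=30  J6=23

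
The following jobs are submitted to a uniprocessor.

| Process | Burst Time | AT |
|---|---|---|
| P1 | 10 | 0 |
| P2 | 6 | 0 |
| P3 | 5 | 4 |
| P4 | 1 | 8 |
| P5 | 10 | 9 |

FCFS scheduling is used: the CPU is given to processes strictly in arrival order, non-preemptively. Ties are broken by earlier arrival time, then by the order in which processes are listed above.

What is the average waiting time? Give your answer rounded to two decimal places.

9.60

Timeline: | P1 0-10 | P2 10-16 | P3 16-21 | P4 21-22 | P5 22-32 |
Completion: P1=10  P2=16  P3=21  P4=22  P5=32
Turnaround (C−A): P1=10  P2=16  P3=17  P4=14  P5=23
Waiting times: P1=0, P2=10, P3=12, P4=13, P5=13
Average waiting = (0+10+12+13+13) / 5 = 48/5 = 9.60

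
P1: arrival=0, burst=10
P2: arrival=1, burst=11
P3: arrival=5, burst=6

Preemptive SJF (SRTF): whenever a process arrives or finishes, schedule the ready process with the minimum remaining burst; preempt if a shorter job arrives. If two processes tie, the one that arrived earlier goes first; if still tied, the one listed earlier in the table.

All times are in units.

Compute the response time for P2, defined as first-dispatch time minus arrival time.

Gantt: | P1 0-10 | P3 10-16 | P2 16-27 |
Completion: P1=10  P2=27  P3=16
Turnaround (C−A): P1=10  P2=26  P3=11
Response(P2) = first start − arrival = 16 − 1 = 15

15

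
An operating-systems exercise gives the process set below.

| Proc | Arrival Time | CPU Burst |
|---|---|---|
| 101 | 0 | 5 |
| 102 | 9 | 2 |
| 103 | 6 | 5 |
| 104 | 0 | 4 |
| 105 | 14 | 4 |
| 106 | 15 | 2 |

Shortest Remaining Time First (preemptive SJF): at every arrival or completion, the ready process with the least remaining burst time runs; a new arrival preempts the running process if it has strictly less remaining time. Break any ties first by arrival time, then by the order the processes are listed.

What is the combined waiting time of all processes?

14

Timeline: | 104 0-4 | 101 4-9 | 102 9-11 | 103 11-16 | 106 16-18 | 105 18-22 |
Completion: 101=9  102=11  103=16  104=4  105=22  106=18
Turnaround (C−A): 101=9  102=2  103=10  104=4  105=8  106=3
Waiting = turnaround − burst: 101=4, 102=0, 103=5, 104=0, 105=4, 106=1
Total waiting = 4 + 0 + 5 + 0 + 4 + 1 = 14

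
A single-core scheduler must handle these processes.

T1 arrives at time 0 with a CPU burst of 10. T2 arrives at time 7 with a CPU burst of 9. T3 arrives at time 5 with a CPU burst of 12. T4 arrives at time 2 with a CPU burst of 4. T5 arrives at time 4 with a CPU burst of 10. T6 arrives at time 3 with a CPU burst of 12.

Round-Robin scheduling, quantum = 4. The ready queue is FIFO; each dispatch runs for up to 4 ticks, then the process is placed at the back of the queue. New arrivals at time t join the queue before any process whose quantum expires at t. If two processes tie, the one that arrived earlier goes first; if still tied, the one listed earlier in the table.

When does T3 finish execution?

Timeline: | T1 0-4 | T4 4-8 | T6 8-12 | T5 12-16 | T1 16-20 | T3 20-24 | T2 24-28 | T6 28-32 | T5 32-36 | T1 36-38 | T3 38-42 | T2 42-46 | T6 46-50 | T5 50-52 | T3 52-56 | T2 56-57 |
Completion: T1=38  T2=57  T3=56  T4=8  T5=52  T6=50
Turnaround (C−A): T1=38  T2=50  T3=51  T4=6  T5=48  T6=47

56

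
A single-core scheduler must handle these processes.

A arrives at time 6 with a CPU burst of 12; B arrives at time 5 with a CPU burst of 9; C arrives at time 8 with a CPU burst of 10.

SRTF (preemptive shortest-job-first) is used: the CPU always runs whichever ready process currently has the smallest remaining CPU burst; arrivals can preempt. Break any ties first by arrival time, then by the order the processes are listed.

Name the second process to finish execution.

Schedule: | idle 0-5 | B 5-14 | C 14-24 | A 24-36 |
Completion: A=36  B=14  C=24
Turnaround (C−A): A=30  B=9  C=16
Finish order: B → C → A

C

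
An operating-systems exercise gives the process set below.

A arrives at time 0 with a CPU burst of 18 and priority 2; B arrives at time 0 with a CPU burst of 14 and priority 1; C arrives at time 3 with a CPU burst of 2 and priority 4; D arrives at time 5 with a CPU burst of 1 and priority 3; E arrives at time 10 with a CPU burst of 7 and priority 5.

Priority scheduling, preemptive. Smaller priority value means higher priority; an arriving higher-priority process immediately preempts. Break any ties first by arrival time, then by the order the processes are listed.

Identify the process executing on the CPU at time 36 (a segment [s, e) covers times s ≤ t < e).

Gantt: | B 0-14 | A 14-32 | D 32-33 | C 33-35 | E 35-42 |
Completion: A=32  B=14  C=35  D=33  E=42
Turnaround (C−A): A=32  B=14  C=32  D=28  E=32

E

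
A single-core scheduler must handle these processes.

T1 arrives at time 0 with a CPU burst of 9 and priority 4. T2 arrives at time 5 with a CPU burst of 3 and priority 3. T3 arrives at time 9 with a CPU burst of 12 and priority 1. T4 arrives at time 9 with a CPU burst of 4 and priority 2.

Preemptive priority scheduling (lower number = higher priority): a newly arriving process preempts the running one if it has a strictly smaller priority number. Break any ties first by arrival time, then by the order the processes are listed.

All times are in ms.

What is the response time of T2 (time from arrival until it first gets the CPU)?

0

Timeline: | T1 0-5 | T2 5-8 | T1 8-9 | T3 9-21 | T4 21-25 | T1 25-28 |
Completion: T1=28  T2=8  T3=21  T4=25
Turnaround (C−A): T1=28  T2=3  T3=12  T4=16
Response(T2) = first start − arrival = 5 − 5 = 0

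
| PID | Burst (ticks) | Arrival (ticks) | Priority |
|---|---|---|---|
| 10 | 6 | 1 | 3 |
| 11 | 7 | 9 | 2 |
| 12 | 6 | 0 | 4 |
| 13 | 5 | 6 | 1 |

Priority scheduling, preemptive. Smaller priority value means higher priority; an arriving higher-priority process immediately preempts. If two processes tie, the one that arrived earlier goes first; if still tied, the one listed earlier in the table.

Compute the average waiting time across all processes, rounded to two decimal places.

8.00

Schedule: | 12 0-1 | 10 1-6 | 13 6-11 | 11 11-18 | 10 18-19 | 12 19-24 |
Completion: 10=19  11=18  12=24  13=11
Turnaround (C−A): 10=18  11=9  12=24  13=5
Waiting times: 10=12, 11=2, 12=18, 13=0
Average waiting = (12+2+18+0) / 4 = 32/4 = 8.00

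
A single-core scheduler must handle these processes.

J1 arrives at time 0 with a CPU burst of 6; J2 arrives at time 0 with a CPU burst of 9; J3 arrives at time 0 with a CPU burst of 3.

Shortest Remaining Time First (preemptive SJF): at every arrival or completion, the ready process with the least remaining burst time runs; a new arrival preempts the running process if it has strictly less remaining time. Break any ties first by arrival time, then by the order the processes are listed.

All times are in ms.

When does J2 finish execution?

Gantt: | J3 0-3 | J1 3-9 | J2 9-18 |
Completion: J1=9  J2=18  J3=3

18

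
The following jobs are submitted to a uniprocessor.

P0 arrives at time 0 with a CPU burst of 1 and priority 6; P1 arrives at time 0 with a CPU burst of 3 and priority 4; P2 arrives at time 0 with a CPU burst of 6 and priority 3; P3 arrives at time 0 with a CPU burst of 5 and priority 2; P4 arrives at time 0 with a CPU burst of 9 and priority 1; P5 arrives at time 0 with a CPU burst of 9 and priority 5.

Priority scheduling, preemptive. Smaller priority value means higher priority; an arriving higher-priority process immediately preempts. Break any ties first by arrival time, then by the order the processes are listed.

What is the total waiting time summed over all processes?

Schedule: | P4 0-9 | P3 9-14 | P2 14-20 | P1 20-23 | P5 23-32 | P0 32-33 |
Completion: P0=33  P1=23  P2=20  P3=14  P4=9  P5=32
Waiting = turnaround − burst: P0=32, P1=20, P2=14, P3=9, P4=0, P5=23
Total waiting = 32 + 20 + 14 + 9 + 0 + 23 = 98

98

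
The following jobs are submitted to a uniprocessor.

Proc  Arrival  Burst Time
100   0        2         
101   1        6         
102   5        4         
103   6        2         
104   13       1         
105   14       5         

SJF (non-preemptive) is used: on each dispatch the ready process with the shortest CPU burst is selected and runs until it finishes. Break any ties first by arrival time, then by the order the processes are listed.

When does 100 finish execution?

Gantt: | 100 0-2 | 101 2-8 | 103 8-10 | 102 10-14 | 104 14-15 | 105 15-20 |
Completion: 100=2  101=8  102=14  103=10  104=15  105=20
Turnaround (C−A): 100=2  101=7  102=9  103=4  104=2  105=6

2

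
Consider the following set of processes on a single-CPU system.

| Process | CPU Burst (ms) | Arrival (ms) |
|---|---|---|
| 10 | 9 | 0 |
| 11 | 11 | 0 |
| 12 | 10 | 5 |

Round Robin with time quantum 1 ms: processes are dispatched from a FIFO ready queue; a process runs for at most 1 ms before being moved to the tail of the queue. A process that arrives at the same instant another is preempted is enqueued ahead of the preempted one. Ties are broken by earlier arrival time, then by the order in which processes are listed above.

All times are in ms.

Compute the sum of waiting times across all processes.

46

Gantt: | 10 0-1 | 11 1-2 | 10 2-3 | 11 3-4 | 10 4-5 | 11 5-6 | 12 6-7 | 10 7-8 | 11 8-9 | 12 9-10 | 10 10-11 | 11 11-12 | 12 12-13 | 10 13-14 | 11 14-15 | 12 15-16 | 10 16-17 | 11 17-18 | 12 18-19 | 10 19-20 | 11 20-21 | 12 21-22 | 10 22-23 | 11 23-24 | 12 24-25 | 11 25-26 | 12 26-27 | 11 27-28 | 12 28-30 |
Completion: 10=23  11=28  12=30
Turnaround (C−A): 10=23  11=28  12=25
Waiting = turnaround − burst: 10=14, 11=17, 12=15
Total waiting = 14 + 17 + 15 = 46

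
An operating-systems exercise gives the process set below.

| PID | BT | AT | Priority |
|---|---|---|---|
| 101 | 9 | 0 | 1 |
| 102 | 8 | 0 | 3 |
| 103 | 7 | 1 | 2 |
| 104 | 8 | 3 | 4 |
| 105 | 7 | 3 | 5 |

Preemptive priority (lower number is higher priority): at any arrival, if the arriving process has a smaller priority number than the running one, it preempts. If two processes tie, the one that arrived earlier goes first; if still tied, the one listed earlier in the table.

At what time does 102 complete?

Gantt: | 101 0-9 | 103 9-16 | 102 16-24 | 104 24-32 | 105 32-39 |
Completion: 101=9  102=24  103=16  104=32  105=39
Turnaround (C−A): 101=9  102=24  103=15  104=29  105=36

24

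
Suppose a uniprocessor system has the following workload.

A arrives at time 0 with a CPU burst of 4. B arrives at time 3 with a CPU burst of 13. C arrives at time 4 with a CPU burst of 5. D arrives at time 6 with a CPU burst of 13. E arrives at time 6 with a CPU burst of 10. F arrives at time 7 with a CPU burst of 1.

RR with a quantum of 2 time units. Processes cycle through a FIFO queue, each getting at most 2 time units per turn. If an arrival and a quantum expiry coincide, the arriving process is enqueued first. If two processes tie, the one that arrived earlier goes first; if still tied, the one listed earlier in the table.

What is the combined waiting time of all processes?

102

Timeline: | A 0-4 | B 4-6 | C 6-8 | D 8-10 | E 10-12 | B 12-14 | F 14-15 | C 15-17 | D 17-19 | E 19-21 | B 21-23 | C 23-24 | D 24-26 | E 26-28 | B 28-30 | D 30-32 | E 32-34 | B 34-36 | D 36-38 | E 38-40 | B 40-42 | D 42-44 | B 44-45 | D 45-46 |
Completion: A=4  B=45  C=24  D=46  E=40  F=15
Waiting = turnaround − burst: A=0, B=29, C=15, D=27, E=24, F=7
Total waiting = 0 + 29 + 15 + 27 + 24 + 7 = 102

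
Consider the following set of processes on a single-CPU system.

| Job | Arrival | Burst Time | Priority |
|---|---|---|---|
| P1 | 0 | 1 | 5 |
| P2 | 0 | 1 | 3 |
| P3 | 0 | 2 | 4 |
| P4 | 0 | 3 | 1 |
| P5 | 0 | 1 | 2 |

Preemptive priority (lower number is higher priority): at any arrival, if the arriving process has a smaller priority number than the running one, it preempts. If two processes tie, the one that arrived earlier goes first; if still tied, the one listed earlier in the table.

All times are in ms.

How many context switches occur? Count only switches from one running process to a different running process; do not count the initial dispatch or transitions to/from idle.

4

Schedule: | P4 0-3 | P5 3-4 | P2 4-5 | P3 5-7 | P1 7-8 |
Completion: P1=8  P2=5  P3=7  P4=3  P5=4
Turnaround (C−A): P1=8  P2=5  P3=7  P4=3  P5=4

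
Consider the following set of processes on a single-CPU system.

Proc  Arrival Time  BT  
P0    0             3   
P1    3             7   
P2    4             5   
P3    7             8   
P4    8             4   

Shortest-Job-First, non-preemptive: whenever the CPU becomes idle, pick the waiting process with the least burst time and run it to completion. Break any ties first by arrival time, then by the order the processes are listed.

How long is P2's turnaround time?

15

Gantt: | P0 0-3 | P1 3-10 | P4 10-14 | P2 14-19 | P3 19-27 |
Completion: P0=3  P1=10  P2=19  P3=27  P4=14
Turnaround (C−A): P0=3  P1=7  P2=15  P3=20  P4=6
Turnaround(P2) = completion − arrival = 19 − 4 = 15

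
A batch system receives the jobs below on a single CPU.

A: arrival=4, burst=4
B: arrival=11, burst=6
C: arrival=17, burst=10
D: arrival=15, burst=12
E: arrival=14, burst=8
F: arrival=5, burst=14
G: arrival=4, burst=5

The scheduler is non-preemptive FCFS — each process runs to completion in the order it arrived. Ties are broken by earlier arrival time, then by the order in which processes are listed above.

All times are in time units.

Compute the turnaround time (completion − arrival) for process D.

Schedule: | idle 0-4 | A 4-8 | G 8-13 | F 13-27 | B 27-33 | E 33-41 | D 41-53 | C 53-63 |
Completion: A=8  B=33  C=63  D=53  E=41  F=27  G=13
Turnaround(D) = completion − arrival = 53 − 15 = 38

38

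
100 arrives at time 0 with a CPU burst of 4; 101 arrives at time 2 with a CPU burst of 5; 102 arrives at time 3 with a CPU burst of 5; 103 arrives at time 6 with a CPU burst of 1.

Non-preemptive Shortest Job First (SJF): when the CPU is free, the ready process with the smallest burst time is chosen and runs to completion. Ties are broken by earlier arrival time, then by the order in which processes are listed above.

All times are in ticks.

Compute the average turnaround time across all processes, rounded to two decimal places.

6.75

Timeline: | 100 0-4 | 101 4-9 | 103 9-10 | 102 10-15 |
Completion: 100=4  101=9  102=15  103=10
Turnaround (C−A): 100=4  101=7  102=12  103=4
Turnaround times: 100=4, 101=7, 102=12, 103=4
Average turnaround = (4+7+12+4) / 4 = 27/4 = 6.75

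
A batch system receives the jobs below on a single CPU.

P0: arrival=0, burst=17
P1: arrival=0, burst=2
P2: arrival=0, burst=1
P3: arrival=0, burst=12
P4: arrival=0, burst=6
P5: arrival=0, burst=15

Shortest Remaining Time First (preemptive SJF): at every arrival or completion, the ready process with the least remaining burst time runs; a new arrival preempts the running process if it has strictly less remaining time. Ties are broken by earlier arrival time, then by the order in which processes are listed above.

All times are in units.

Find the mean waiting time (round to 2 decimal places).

Schedule: | P2 0-1 | P1 1-3 | P4 3-9 | P3 9-21 | P5 21-36 | P0 36-53 |
Completion: P0=53  P1=3  P2=1  P3=21  P4=9  P5=36
Waiting times: P0=36, P1=1, P2=0, P3=9, P4=3, P5=21
Average waiting = (36+1+0+9+3+21) / 6 = 70/6 = 11.67

11.67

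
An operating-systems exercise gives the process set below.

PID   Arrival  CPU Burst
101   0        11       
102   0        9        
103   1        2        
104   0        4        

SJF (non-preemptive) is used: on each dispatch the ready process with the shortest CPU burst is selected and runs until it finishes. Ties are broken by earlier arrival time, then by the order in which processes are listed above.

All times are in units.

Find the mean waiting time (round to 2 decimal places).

Timeline: | 104 0-4 | 103 4-6 | 102 6-15 | 101 15-26 |
Completion: 101=26  102=15  103=6  104=4
Turnaround (C−A): 101=26  102=15  103=5  104=4
Waiting times: 101=15, 102=6, 103=3, 104=0
Average waiting = (15+6+3+0) / 4 = 24/4 = 6.00

6.00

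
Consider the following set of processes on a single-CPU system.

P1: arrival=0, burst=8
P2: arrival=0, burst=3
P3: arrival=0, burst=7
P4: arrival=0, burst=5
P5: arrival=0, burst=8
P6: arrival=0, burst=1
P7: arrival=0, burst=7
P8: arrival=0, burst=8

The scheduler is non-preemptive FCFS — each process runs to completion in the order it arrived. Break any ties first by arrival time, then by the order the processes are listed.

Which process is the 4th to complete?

P4

Timeline: | P1 0-8 | P2 8-11 | P3 11-18 | P4 18-23 | P5 23-31 | P6 31-32 | P7 32-39 | P8 39-47 |
Completion: P1=8  P2=11  P3=18  P4=23  P5=31  P6=32  P7=39  P8=47
Turnaround (C−A): P1=8  P2=11  P3=18  P4=23  P5=31  P6=32  P7=39  P8=47
Finish order: P1 → P2 → P3 → P4 → P5 → P6 → P7 → P8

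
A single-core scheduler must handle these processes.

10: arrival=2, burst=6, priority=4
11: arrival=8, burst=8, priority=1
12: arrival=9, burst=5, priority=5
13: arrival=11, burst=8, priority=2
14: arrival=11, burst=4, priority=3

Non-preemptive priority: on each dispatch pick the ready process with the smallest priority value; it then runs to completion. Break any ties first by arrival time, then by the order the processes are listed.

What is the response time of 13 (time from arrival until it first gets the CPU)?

5

Schedule: | idle 0-2 | 10 2-8 | 11 8-16 | 13 16-24 | 14 24-28 | 12 28-33 |
Completion: 10=8  11=16  12=33  13=24  14=28
Turnaround (C−A): 10=6  11=8  12=24  13=13  14=17
Response(13) = first start − arrival = 16 − 11 = 5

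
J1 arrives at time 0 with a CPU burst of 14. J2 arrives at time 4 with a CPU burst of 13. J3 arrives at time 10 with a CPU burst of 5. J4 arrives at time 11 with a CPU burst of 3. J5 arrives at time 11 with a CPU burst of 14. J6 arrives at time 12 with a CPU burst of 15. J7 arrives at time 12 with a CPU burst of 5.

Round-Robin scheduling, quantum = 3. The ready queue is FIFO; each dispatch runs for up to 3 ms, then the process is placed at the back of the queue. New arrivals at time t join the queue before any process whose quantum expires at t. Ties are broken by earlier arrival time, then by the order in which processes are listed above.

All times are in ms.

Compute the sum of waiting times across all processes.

Timeline: | J1 0-6 | J2 6-9 | J1 9-12 | J2 12-15 | J3 15-18 | J4 18-21 | J5 21-24 | J6 24-27 | J7 27-30 | J1 30-33 | J2 33-36 | J3 36-38 | J5 38-41 | J6 41-44 | J7 44-46 | J1 46-48 | J2 48-51 | J5 51-54 | J6 54-57 | J2 57-58 | J5 58-61 | J6 61-64 | J5 64-66 | J6 66-69 |
Completion: J1=48  J2=58  J3=38  J4=21  J5=66  J6=69  J7=46
Turnaround (C−A): J1=48  J2=54  J3=28  J4=10  J5=55  J6=57  J7=34
Waiting = turnaround − burst: J1=34, J2=41, J3=23, J4=7, J5=41, J6=42, J7=29
Total waiting = 34 + 41 + 23 + 7 + 41 + 42 + 29 = 217

217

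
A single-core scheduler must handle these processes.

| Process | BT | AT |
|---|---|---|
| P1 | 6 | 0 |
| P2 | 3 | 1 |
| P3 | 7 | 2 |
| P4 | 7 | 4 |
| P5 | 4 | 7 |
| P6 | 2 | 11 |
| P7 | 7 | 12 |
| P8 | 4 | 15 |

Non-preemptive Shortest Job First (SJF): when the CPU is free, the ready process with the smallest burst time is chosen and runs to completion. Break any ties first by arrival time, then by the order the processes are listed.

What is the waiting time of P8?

Timeline: | P1 0-6 | P2 6-9 | P5 9-13 | P6 13-15 | P8 15-19 | P3 19-26 | P4 26-33 | P7 33-40 |
Completion: P1=6  P2=9  P3=26  P4=33  P5=13  P6=15  P7=40  P8=19
Turnaround (C−A): P1=6  P2=8  P3=24  P4=29  P5=6  P6=4  P7=28  P8=4
Waiting(P8) = turnaround − burst = 4 − 4 = 0

0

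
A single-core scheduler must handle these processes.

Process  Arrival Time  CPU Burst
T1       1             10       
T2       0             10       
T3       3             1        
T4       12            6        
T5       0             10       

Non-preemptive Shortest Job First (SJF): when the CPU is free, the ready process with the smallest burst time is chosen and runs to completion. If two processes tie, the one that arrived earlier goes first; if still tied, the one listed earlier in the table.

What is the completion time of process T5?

Timeline: | T2 0-10 | T3 10-11 | T5 11-21 | T4 21-27 | T1 27-37 |
Completion: T1=37  T2=10  T3=11  T4=27  T5=21

21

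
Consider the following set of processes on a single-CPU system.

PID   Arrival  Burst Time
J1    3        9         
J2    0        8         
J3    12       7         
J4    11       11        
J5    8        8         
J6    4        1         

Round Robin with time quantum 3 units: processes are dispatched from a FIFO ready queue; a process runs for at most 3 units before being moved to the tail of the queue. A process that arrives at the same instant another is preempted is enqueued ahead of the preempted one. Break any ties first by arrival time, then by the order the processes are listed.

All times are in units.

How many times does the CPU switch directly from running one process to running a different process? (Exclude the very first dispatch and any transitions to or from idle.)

16

Gantt: | J2 0-3 | J1 3-6 | J2 6-9 | J6 9-10 | J1 10-13 | J5 13-16 | J2 16-18 | J4 18-21 | J3 21-24 | J1 24-27 | J5 27-30 | J4 30-33 | J3 33-36 | J5 36-38 | J4 38-41 | J3 41-42 | J4 42-44 |
Completion: J1=27  J2=18  J3=42  J4=44  J5=38  J6=10
Turnaround (C−A): J1=24  J2=18  J3=30  J4=33  J5=30  J6=6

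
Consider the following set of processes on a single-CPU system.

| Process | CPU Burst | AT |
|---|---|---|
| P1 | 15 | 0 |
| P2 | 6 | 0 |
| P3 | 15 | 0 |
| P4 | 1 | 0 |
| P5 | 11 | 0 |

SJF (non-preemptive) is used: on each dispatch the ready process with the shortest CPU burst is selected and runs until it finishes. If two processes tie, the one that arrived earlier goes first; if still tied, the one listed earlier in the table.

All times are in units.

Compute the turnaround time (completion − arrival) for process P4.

1

Timeline: | P4 0-1 | P2 1-7 | P5 7-18 | P1 18-33 | P3 33-48 |
Completion: P1=33  P2=7  P3=48  P4=1  P5=18
Turnaround(P4) = completion − arrival = 1 − 0 = 1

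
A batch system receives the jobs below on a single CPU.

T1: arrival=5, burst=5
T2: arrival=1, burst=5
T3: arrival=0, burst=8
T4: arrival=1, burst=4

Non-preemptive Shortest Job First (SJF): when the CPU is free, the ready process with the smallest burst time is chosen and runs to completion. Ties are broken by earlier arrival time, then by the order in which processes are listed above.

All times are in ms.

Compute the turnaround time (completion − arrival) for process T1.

17

Timeline: | T3 0-8 | T4 8-12 | T2 12-17 | T1 17-22 |
Completion: T1=22  T2=17  T3=8  T4=12
Turnaround(T1) = completion − arrival = 22 − 5 = 17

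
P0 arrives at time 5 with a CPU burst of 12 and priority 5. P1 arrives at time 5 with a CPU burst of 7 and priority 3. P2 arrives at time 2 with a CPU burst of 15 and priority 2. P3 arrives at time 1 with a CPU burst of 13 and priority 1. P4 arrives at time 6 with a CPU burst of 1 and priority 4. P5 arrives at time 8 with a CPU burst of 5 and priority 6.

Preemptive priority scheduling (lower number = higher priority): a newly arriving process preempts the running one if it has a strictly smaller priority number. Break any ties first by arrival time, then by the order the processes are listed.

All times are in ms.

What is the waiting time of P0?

32

Timeline: | idle 0-1 | P3 1-14 | P2 14-29 | P1 29-36 | P4 36-37 | P0 37-49 | P5 49-54 |
Completion: P0=49  P1=36  P2=29  P3=14  P4=37  P5=54
Turnaround (C−A): P0=44  P1=31  P2=27  P3=13  P4=31  P5=46
Waiting(P0) = turnaround − burst = 44 − 12 = 32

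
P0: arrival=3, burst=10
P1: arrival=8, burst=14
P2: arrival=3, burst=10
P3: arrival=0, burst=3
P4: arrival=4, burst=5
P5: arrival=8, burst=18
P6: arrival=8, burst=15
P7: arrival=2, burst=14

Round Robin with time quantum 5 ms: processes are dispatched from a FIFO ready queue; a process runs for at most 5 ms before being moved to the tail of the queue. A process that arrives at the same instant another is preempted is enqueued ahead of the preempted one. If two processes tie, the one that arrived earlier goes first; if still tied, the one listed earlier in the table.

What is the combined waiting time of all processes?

Timeline: | P3 0-3 | P7 3-8 | P0 8-13 | P2 13-18 | P4 18-23 | P1 23-28 | P5 28-33 | P6 33-38 | P7 38-43 | P0 43-48 | P2 48-53 | P1 53-58 | P5 58-63 | P6 63-68 | P7 68-72 | P1 72-76 | P5 76-81 | P6 81-86 | P5 86-89 |
Completion: P0=48  P1=76  P2=53  P3=3  P4=23  P5=89  P6=86  P7=72
Turnaround (C−A): P0=45  P1=68  P2=50  P3=3  P4=19  P5=81  P6=78  P7=70
Waiting = turnaround − burst: P0=35, P1=54, P2=40, P3=0, P4=14, P5=63, P6=63, P7=56
Total waiting = 35 + 54 + 40 + 0 + 14 + 63 + 63 + 56 = 325

325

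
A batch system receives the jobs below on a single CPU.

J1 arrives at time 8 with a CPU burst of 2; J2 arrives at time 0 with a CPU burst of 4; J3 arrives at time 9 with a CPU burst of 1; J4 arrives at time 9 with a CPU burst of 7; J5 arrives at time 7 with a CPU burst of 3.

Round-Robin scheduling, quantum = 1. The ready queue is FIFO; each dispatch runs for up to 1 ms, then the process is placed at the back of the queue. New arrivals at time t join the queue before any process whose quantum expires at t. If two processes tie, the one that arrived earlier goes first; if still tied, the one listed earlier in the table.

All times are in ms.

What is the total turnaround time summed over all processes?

Timeline: | J2 0-4 | idle 4-7 | J5 7-8 | J1 8-9 | J5 9-10 | J3 10-11 | J4 11-12 | J1 12-13 | J5 13-14 | J4 14-20 |
Completion: J1=13  J2=4  J3=11  J4=20  J5=14
Turnaround (C−A): J1=5  J2=4  J3=2  J4=11  J5=7
Turnaround = completion − arrival: J1=5, J2=4, J3=2, J4=11, J5=7
Total turnaround = 5 + 4 + 2 + 11 + 7 = 29

29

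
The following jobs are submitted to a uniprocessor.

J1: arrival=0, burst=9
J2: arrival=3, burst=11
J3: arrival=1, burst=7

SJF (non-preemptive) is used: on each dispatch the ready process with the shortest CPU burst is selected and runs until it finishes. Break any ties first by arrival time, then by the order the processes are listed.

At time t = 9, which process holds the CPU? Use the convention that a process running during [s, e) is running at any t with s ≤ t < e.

Gantt: | J1 0-9 | J3 9-16 | J2 16-27 |
Completion: J1=9  J2=27  J3=16
Turnaround (C−A): J1=9  J2=24  J3=15

J3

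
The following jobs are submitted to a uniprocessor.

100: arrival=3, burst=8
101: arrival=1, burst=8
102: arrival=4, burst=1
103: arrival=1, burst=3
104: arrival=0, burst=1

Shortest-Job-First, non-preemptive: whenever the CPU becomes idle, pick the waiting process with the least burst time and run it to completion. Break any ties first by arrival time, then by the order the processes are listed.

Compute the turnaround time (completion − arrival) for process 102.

Schedule: | 104 0-1 | 103 1-4 | 102 4-5 | 101 5-13 | 100 13-21 |
Completion: 100=21  101=13  102=5  103=4  104=1
Turnaround (C−A): 100=18  101=12  102=1  103=3  104=1
Turnaround(102) = completion − arrival = 5 − 4 = 1

1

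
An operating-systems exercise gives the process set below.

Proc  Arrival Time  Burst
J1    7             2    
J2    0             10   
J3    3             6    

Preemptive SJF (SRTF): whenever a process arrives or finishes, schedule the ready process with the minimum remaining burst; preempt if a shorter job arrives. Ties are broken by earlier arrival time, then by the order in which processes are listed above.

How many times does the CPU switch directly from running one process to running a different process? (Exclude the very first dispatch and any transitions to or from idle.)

Gantt: | J2 0-3 | J3 3-9 | J1 9-11 | J2 11-18 |
Completion: J1=11  J2=18  J3=9

3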